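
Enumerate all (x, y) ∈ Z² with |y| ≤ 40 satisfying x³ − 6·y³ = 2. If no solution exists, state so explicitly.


The equation is x³ - 6y³ = 2. For fixed y, x³ = 6·y³ + 2, so a solution requires the RHS to be a perfect cube.
Strategy: iterate y from -40 to 40, compute RHS = 6·y³ + 2, and check whether it is a (positive or negative) perfect cube.
Check small values of y:
  y = 0: RHS = 2 is not a perfect cube.
  y = 1: RHS = 8 = (2)³ ⇒ x = 2 works.
  y = -1: RHS = -4 is not a perfect cube.
  y = 2: RHS = 50 is not a perfect cube.
  y = -2: RHS = -46 is not a perfect cube.
  y = 3: RHS = 164 is not a perfect cube.
  y = -3: RHS = -160 is not a perfect cube.
Continuing the search up to |y| = 40 finds no further solutions beyond those listed.
Collected solutions: (2, 1).

Solutions (with |y| ≤ 40): (2, 1).


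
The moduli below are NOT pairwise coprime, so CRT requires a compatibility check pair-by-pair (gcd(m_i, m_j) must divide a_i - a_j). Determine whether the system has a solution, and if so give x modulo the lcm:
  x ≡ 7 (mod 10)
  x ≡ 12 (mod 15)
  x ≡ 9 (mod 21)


Moduli 10, 15, 21 are not pairwise coprime, so CRT works modulo lcm(m_i) when all pairwise compatibility conditions hold.
Pairwise compatibility: gcd(m_i, m_j) must divide a_i - a_j for every pair.
Merge one congruence at a time:
  Start: x ≡ 7 (mod 10).
  Combine with x ≡ 12 (mod 15): gcd(10, 15) = 5; 12 - 7 = 5, which IS divisible by 5, so compatible.
    Write x = 7 + 10·t and substitute into x ≡ 12 (mod 15): 10·t ≡ 12 − 7 = 5 (mod 15).
    Divide the congruence (and modulus) by g = 5: 2·t ≡ 1 (mod 3).
    The inverse of 2 mod 3 is 2 (since 2·2 = 4 = 1·3 + 1), so t ≡ 2·1 = 2 ≡ 2 (mod 3).
    Then x = 7 + 10·2 = 27, valid modulo lcm(10, 15) = 30: x ≡ 27 (mod 30).
  Combine with x ≡ 9 (mod 21): gcd(30, 21) = 3; 9 - 27 = -18, which IS divisible by 3, so compatible.
    Write x = 27 + 30·t and substitute into x ≡ 9 (mod 21): 30·t ≡ 9 − 27 = -18 (mod 21).
    Divide the congruence (and modulus) by g = 3: 10·t ≡ -6 (mod 7).
    Reduce coefficients mod 7: 3·t ≡ 1 (mod 7).
    The inverse of 3 mod 7 is 5 (since 3·5 = 15 = 2·7 + 1), so t ≡ 5·1 = 5 ≡ 5 (mod 7).
    Then x = 27 + 30·5 = 177, valid modulo lcm(30, 21) = 210: x ≡ 177 (mod 210).
Verify: 177 mod 10 = 7, 177 mod 15 = 12, 177 mod 21 = 9.

x ≡ 177 (mod 210).


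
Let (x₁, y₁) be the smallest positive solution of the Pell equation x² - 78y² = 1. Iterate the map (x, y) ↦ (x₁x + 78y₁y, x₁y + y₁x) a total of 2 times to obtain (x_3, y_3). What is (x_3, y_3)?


Step 1: Find the fundamental solution (x₁, y₁) of x² - 78y² = 1.
  Expand √78 as a continued fraction. a₀ = ⌊√78⌋ = 8; iterate m_{k+1} = d_k·a_k − m_k, d_{k+1} = (78 − m_{k+1}²)/d_k, a_{k+1} = ⌊(a₀ + m_{k+1})/d_{k+1}⌋ (starting m₀ = 0, d₀ = 1), with convergents p_k = a_k·p_{k-1} + p_{k-2}, q_k = a_k·q_{k-1} + q_{k-2} (p₋₁ = 1, q₋₁ = 0):
  k = 0: a₀ = 8; p₀/q₀ = 8/1; p₀² − 78·q₀² = 64 − 78 = -14.
  k = 1: m = 8, d = 14, a = ⌊(8 + 8)/14⌋ = 1; p/q = (1·8 + 1)/(1·1 + 0) = 9/1; p² − 78·q² = 81 − 78 = 3.
  k = 2: m = 6, d = 3, a = ⌊(8 + 6)/3⌋ = 4; p/q = (4·9 + 8)/(4·1 + 1) = 44/5; p² − 78·q² = 1936 − 1950 = -14.
  k = 3: m = 6, d = 14, a = ⌊(8 + 6)/14⌋ = 1; p/q = (1·44 + 9)/(1·5 + 1) = 53/6; p² − 78·q² = 2809 − 2808 = 1.
  The first convergent with p² − 78·q² = 1 gives the fundamental solution (x₁, y₁) = (53, 6).
Step 2: Apply the recurrence (x_{n+1}, y_{n+1}) = (x₁x_n + 78y₁y_n, x₁y_n + y₁x_n) repeatedly.
  From (x_1, y_1) = (53, 6): x_2 = 53·53 + 78·6·6 = 5617; y_2 = 53·6 + 6·53 = 636.
  From (x_2, y_2) = (5617, 636): x_3 = 53·5617 + 78·6·636 = 595349; y_3 = 53·636 + 6·5617 = 67410.
Step 3: Verify x_3² - 78·y_3² = 354440431801 - 354440431800 = 1 (should be 1). ✓

(x_1, y_1) = (53, 6); (x_3, y_3) = (595349, 67410).


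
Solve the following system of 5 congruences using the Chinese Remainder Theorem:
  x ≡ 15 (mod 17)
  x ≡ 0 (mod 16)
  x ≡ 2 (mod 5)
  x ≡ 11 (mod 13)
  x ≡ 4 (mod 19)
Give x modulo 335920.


Product of moduli M = 17 · 16 · 5 · 13 · 19 = 335920.
Merge one congruence at a time:
  Start: x ≡ 15 (mod 17).
  Combine with x ≡ 0 (mod 16); new modulus lcm = 272.
    Write x = 15 + 17·t and substitute into x ≡ 0 (mod 16): 17·t ≡ 0 − 15 = -15 (mod 16).
    Reduce coefficients mod 16: 1·t ≡ 1 (mod 16).
    So t ≡ 1 (mod 16).
    Then x = 15 + 17·1 = 32, valid modulo lcm(17, 16) = 272: x ≡ 32 (mod 272).
  Combine with x ≡ 2 (mod 5); new modulus lcm = 1360.
    Write x = 32 + 272·t and substitute into x ≡ 2 (mod 5): 272·t ≡ 2 − 32 = -30 (mod 5).
    Reduce coefficients mod 5: 2·t ≡ 0 (mod 5).
    The inverse of 2 mod 5 is 3 (since 2·3 = 6 = 1·5 + 1), so t ≡ 3·0 = 0 ≡ 0 (mod 5).
    Then x = 32 + 272·0 = 32, valid modulo lcm(272, 5) = 1360: x ≡ 32 (mod 1360).
  Combine with x ≡ 11 (mod 13); new modulus lcm = 17680.
    Write x = 32 + 1360·t and substitute into x ≡ 11 (mod 13): 1360·t ≡ 11 − 32 = -21 (mod 13).
    Reduce coefficients mod 13: 8·t ≡ 5 (mod 13).
    The inverse of 8 mod 13 is 5 (since 8·5 = 40 = 3·13 + 1), so t ≡ 5·5 = 25 ≡ 12 (mod 13).
    Then x = 32 + 1360·12 = 16352, valid modulo lcm(1360, 13) = 17680: x ≡ 16352 (mod 17680).
  Combine with x ≡ 4 (mod 19); new modulus lcm = 335920.
    Write x = 16352 + 17680·t and substitute into x ≡ 4 (mod 19): 17680·t ≡ 4 − 16352 = -16348 (mod 19).
    Reduce coefficients mod 19: 10·t ≡ 11 (mod 19).
    The inverse of 10 mod 19 is 2 (since 10·2 = 20 = 1·19 + 1), so t ≡ 2·11 = 22 ≡ 3 (mod 19).
    Then x = 16352 + 17680·3 = 69392, valid modulo lcm(17680, 19) = 335920: x ≡ 69392 (mod 335920).
Verify against each original: 69392 mod 17 = 15, 69392 mod 16 = 0, 69392 mod 5 = 2, 69392 mod 13 = 11, 69392 mod 19 = 4.

x ≡ 69392 (mod 335920).


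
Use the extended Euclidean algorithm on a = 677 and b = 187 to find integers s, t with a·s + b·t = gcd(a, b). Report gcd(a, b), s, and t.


Euclidean algorithm on (677, 187) — divide until remainder is 0:
  677 = 3 · 187 + 116
  187 = 1 · 116 + 71
  116 = 1 · 71 + 45
  71 = 1 · 45 + 26
  45 = 1 · 26 + 19
  26 = 1 · 19 + 7
  19 = 2 · 7 + 5
  7 = 1 · 5 + 2
  5 = 2 · 2 + 1
  2 = 2 · 1 + 0
gcd(677, 187) = 1.
Track Bezout coefficients alongside the remainders: start with r₀ = 677 = a·1 + b·0 (s = 1, t = 0) and r₁ = 187 = a·0 + b·1 (s = 0, t = 1); each new remainder r_{k+1} = r_{k-1} − q_k·r_k inherits s_{k+1} = s_{k-1} − q_k·s_k, t_{k+1} = t_{k-1} − q_k·t_k, so r_k = a·s_k + b·t_k at every step:
  q = 3: r = 116, s = 1 − 3·0 = 1, t = 0 − 3·1 = -3  (check: 677·1 + 187·(-3) = 116)
  q = 1: r = 71, s = 0 − 1·1 = -1, t = 1 − 1·(-3) = 4  (check: 677·(-1) + 187·4 = 71)
  q = 1: r = 45, s = 1 − 1·(-1) = 2, t = -3 − 1·4 = -7  (check: 677·2 + 187·(-7) = 45)
  q = 1: r = 26, s = -1 − 1·2 = -3, t = 4 − 1·(-7) = 11  (check: 677·(-3) + 187·11 = 26)
  q = 1: r = 19, s = 2 − 1·(-3) = 5, t = -7 − 1·11 = -18  (check: 677·5 + 187·(-18) = 19)
  q = 1: r = 7, s = -3 − 1·5 = -8, t = 11 − 1·(-18) = 29  (check: 677·(-8) + 187·29 = 7)
  q = 2: r = 5, s = 5 − 2·(-8) = 21, t = -18 − 2·29 = -76  (check: 677·21 + 187·(-76) = 5)
  q = 1: r = 2, s = -8 − 1·21 = -29, t = 29 − 1·(-76) = 105  (check: 677·(-29) + 187·105 = 2)
  q = 2: r = 1, s = 21 − 2·(-29) = 79, t = -76 − 2·105 = -286  (check: 677·79 + 187·(-286) = 1)
The row with r = 1 (the gcd) gives the Bezout coefficients s = 79, t = -286.
Result: 677 · (79) + 187 · (-286) = 1.

gcd(677, 187) = 1; s = 79, t = -286 (check: 677·79 + 187·(-286) = 1).


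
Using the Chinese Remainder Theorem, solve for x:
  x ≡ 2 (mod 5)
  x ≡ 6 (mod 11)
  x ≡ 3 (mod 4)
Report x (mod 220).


Moduli 5, 11, 4 are pairwise coprime; by CRT there is a unique solution modulo M = 5 · 11 · 4 = 220.
Solve pairwise, accumulating the modulus:
  Start with x ≡ 2 (mod 5).
  Combine with x ≡ 6 (mod 11): since gcd(5, 11) = 1, we get a unique residue mod 55.
    Write x = 2 + 5·t and substitute into x ≡ 6 (mod 11): 5·t ≡ 6 − 2 = 4 (mod 11).
    The inverse of 5 mod 11 is 9 (since 5·9 = 45 = 4·11 + 1), so t ≡ 9·4 = 36 ≡ 3 (mod 11).
    Then x = 2 + 5·3 = 17, valid modulo lcm(5, 11) = 55: x ≡ 17 (mod 55).
  Combine with x ≡ 3 (mod 4): since gcd(55, 4) = 1, we get a unique residue mod 220.
    Write x = 17 + 55·t and substitute into x ≡ 3 (mod 4): 55·t ≡ 3 − 17 = -14 (mod 4).
    Reduce coefficients mod 4: 3·t ≡ 2 (mod 4).
    The inverse of 3 mod 4 is 3 (since 3·3 = 9 = 2·4 + 1), so t ≡ 3·2 = 6 ≡ 2 (mod 4).
    Then x = 17 + 55·2 = 127, valid modulo lcm(55, 4) = 220: x ≡ 127 (mod 220).
Verify: 127 mod 5 = 2 ✓, 127 mod 11 = 6 ✓, 127 mod 4 = 3 ✓.

x ≡ 127 (mod 220).


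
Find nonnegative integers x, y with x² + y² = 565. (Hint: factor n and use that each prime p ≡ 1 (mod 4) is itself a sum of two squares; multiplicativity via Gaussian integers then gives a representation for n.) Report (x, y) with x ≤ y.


Step 1: Factor n = 565 = 5 · 113.
Step 2: Check the mod-4 condition on each prime factor: 5 ≡ 1 (mod 4), exponent 1; 113 ≡ 1 (mod 4), exponent 1.
All primes ≡ 3 (mod 4) appear to even exponent (or don't appear), so by the two-squares theorem n IS expressible as a sum of two squares.
Step 3: Build a representation. Here n = 5 · 113 is a product of primes ≡ 1 (mod 4). Each prime p ≡ 1 (mod 4) is itself a sum of two squares; find a² by testing p − a² for a perfect square:
  5: 5 − 1² = 4 = 2² ⇒ 5 = 1² + 2².
  113: 113 − 1² = 112, 113 − 2² = 109, 113 − 3² = 104, 113 − 4² = 97, 113 − 5² = 88, 113 − 6² = 77, 113 − 7² = 64 = 8² ⇒ 113 = 7² + 8².
  Combine using the Brahmagupta–Fibonacci identity (a² + b²)(c² + d²) = (ac − bd)² + (ad + bc)² = (ac + bd)² + (ad − bc)²:
  5 · 113 = 565: from (1² + 2²)(7² + 8²), take (1·7 − 2·8, 1·8 + 2·7) = (7 − 16, 8 + 14) = (-9, 22); dropping signs (only squares matter) gives (9, 22); check 9² + 22² = 81 + 484 = 565 ✓.
Step 4: Order so x ≤ y and verify: 9² + 22² = 81 + 484 = 565 = n. ✓

n = 565 = 9² + 22² (one valid representation with x ≤ y).


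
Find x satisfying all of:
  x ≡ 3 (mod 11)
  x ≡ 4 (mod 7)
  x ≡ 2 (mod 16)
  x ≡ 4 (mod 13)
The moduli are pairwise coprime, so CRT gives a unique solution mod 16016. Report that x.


Product of moduli M = 11 · 7 · 16 · 13 = 16016.
Merge one congruence at a time:
  Start: x ≡ 3 (mod 11).
  Combine with x ≡ 4 (mod 7); new modulus lcm = 77.
    Write x = 3 + 11·t and substitute into x ≡ 4 (mod 7): 11·t ≡ 4 − 3 = 1 (mod 7).
    Reduce coefficients mod 7: 4·t ≡ 1 (mod 7).
    The inverse of 4 mod 7 is 2 (since 4·2 = 8 = 1·7 + 1), so t ≡ 2·1 = 2 ≡ 2 (mod 7).
    Then x = 3 + 11·2 = 25, valid modulo lcm(11, 7) = 77: x ≡ 25 (mod 77).
  Combine with x ≡ 2 (mod 16); new modulus lcm = 1232.
    Write x = 25 + 77·t and substitute into x ≡ 2 (mod 16): 77·t ≡ 2 − 25 = -23 (mod 16).
    Reduce coefficients mod 16: 13·t ≡ 9 (mod 16).
    The inverse of 13 mod 16 is 5 (since 13·5 = 65 = 4·16 + 1), so t ≡ 5·9 = 45 ≡ 13 (mod 16).
    Then x = 25 + 77·13 = 1026, valid modulo lcm(77, 16) = 1232: x ≡ 1026 (mod 1232).
  Combine with x ≡ 4 (mod 13); new modulus lcm = 16016.
    Write x = 1026 + 1232·t and substitute into x ≡ 4 (mod 13): 1232·t ≡ 4 − 1026 = -1022 (mod 13).
    Reduce coefficients mod 13: 10·t ≡ 5 (mod 13).
    The inverse of 10 mod 13 is 4 (since 10·4 = 40 = 3·13 + 1), so t ≡ 4·5 = 20 ≡ 7 (mod 13).
    Then x = 1026 + 1232·7 = 9650, valid modulo lcm(1232, 13) = 16016: x ≡ 9650 (mod 16016).
Verify against each original: 9650 mod 11 = 3, 9650 mod 7 = 4, 9650 mod 16 = 2, 9650 mod 13 = 4.

x ≡ 9650 (mod 16016).


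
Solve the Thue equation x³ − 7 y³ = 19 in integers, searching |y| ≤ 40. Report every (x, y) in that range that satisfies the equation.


The equation is x³ - 7y³ = 19. For fixed y, x³ = 7·y³ + 19, so a solution requires the RHS to be a perfect cube.
Strategy: iterate y from -40 to 40, compute RHS = 7·y³ + 19, and check whether it is a (positive or negative) perfect cube.
Check small values of y:
  y = 0: RHS = 19 is not a perfect cube.
  y = 1: RHS = 26 is not a perfect cube.
  y = -1: RHS = 12 is not a perfect cube.
  y = 2: RHS = 75 is not a perfect cube.
  y = -2: RHS = -37 is not a perfect cube.
  y = 3: RHS = 208 is not a perfect cube.
  y = -3: RHS = -170 is not a perfect cube.
Continuing the search up to |y| = 40 finds no solutions either.
No (x, y) in the scanned range satisfies the equation.

No integer solutions with |y| ≤ 40.


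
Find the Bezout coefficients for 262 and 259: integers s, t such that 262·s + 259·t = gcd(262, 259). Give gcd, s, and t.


Euclidean algorithm on (262, 259) — divide until remainder is 0:
  262 = 1 · 259 + 3
  259 = 86 · 3 + 1
  3 = 3 · 1 + 0
gcd(262, 259) = 1.
Track Bezout coefficients alongside the remainders: start with r₀ = 262 = a·1 + b·0 (s = 1, t = 0) and r₁ = 259 = a·0 + b·1 (s = 0, t = 1); each new remainder r_{k+1} = r_{k-1} − q_k·r_k inherits s_{k+1} = s_{k-1} − q_k·s_k, t_{k+1} = t_{k-1} − q_k·t_k, so r_k = a·s_k + b·t_k at every step:
  q = 1: r = 3, s = 1 − 1·0 = 1, t = 0 − 1·1 = -1  (check: 262·1 + 259·(-1) = 3)
  q = 86: r = 1, s = 0 − 86·1 = -86, t = 1 − 86·(-1) = 87  (check: 262·(-86) + 259·87 = 1)
The row with r = 1 (the gcd) gives the Bezout coefficients s = -86, t = 87.
Result: 262 · (-86) + 259 · (87) = 1.

gcd(262, 259) = 1; s = -86, t = 87 (check: 262·(-86) + 259·87 = 1).


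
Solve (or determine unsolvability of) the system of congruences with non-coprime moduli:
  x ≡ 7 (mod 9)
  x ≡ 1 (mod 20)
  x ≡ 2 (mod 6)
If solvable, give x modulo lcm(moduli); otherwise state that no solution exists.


Moduli 9, 20, 6 are not pairwise coprime, so CRT works modulo lcm(m_i) when all pairwise compatibility conditions hold.
Pairwise compatibility: gcd(m_i, m_j) must divide a_i - a_j for every pair.
Merge one congruence at a time:
  Start: x ≡ 7 (mod 9).
  Combine with x ≡ 1 (mod 20): gcd(9, 20) = 1; 1 - 7 = -6, which IS divisible by 1, so compatible.
    Write x = 7 + 9·t and substitute into x ≡ 1 (mod 20): 9·t ≡ 1 − 7 = -6 (mod 20).
    Reduce coefficients mod 20: 9·t ≡ 14 (mod 20).
    The inverse of 9 mod 20 is 9 (since 9·9 = 81 = 4·20 + 1), so t ≡ 9·14 = 126 ≡ 6 (mod 20).
    Then x = 7 + 9·6 = 61, valid modulo lcm(9, 20) = 180: x ≡ 61 (mod 180).
  Combine with x ≡ 2 (mod 6): gcd(180, 6) = 6, and 2 - 61 = -59 is NOT divisible by 6.
    ⇒ system is inconsistent (no integer solution).

No solution (the system is inconsistent).


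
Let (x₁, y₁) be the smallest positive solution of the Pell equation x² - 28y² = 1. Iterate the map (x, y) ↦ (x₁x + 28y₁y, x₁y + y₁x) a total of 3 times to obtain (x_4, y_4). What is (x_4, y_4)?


Step 1: Find the fundamental solution (x₁, y₁) of x² - 28y² = 1.
  Expand √28 as a continued fraction. a₀ = ⌊√28⌋ = 5; iterate m_{k+1} = d_k·a_k − m_k, d_{k+1} = (28 − m_{k+1}²)/d_k, a_{k+1} = ⌊(a₀ + m_{k+1})/d_{k+1}⌋ (starting m₀ = 0, d₀ = 1), with convergents p_k = a_k·p_{k-1} + p_{k-2}, q_k = a_k·q_{k-1} + q_{k-2} (p₋₁ = 1, q₋₁ = 0):
  k = 0: a₀ = 5; p₀/q₀ = 5/1; p₀² − 28·q₀² = 25 − 28 = -3.
  k = 1: m = 5, d = 3, a = ⌊(5 + 5)/3⌋ = 3; p/q = (3·5 + 1)/(3·1 + 0) = 16/3; p² − 28·q² = 256 − 252 = 4.
  k = 2: m = 4, d = 4, a = ⌊(5 + 4)/4⌋ = 2; p/q = (2·16 + 5)/(2·3 + 1) = 37/7; p² − 28·q² = 1369 − 1372 = -3.
  k = 3: m = 4, d = 3, a = ⌊(5 + 4)/3⌋ = 3; p/q = (3·37 + 16)/(3·7 + 3) = 127/24; p² − 28·q² = 16129 − 16128 = 1.
  The first convergent with p² − 28·q² = 1 gives the fundamental solution (x₁, y₁) = (127, 24).
Step 2: Apply the recurrence (x_{n+1}, y_{n+1}) = (x₁x_n + 28y₁y_n, x₁y_n + y₁x_n) repeatedly.
  From (x_1, y_1) = (127, 24): x_2 = 127·127 + 28·24·24 = 32257; y_2 = 127·24 + 24·127 = 6096.
  From (x_2, y_2) = (32257, 6096): x_3 = 127·32257 + 28·24·6096 = 8193151; y_3 = 127·6096 + 24·32257 = 1548360.
  From (x_3, y_3) = (8193151, 1548360): x_4 = 127·8193151 + 28·24·1548360 = 2081028097; y_4 = 127·1548360 + 24·8193151 = 393277344.
Step 3: Verify x_4² - 28·y_4² = 4330677940503441409 - 4330677940503441408 = 1 (should be 1). ✓

(x_1, y_1) = (127, 24); (x_4, y_4) = (2081028097, 393277344).


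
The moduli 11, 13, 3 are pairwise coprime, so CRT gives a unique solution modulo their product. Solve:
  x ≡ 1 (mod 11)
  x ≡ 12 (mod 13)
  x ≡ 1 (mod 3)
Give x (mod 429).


Moduli 11, 13, 3 are pairwise coprime; by CRT there is a unique solution modulo M = 11 · 13 · 3 = 429.
Solve pairwise, accumulating the modulus:
  Start with x ≡ 1 (mod 11).
  Combine with x ≡ 12 (mod 13): since gcd(11, 13) = 1, we get a unique residue mod 143.
    Write x = 1 + 11·t and substitute into x ≡ 12 (mod 13): 11·t ≡ 12 − 1 = 11 (mod 13).
    The inverse of 11 mod 13 is 6 (since 11·6 = 66 = 5·13 + 1), so t ≡ 6·11 = 66 ≡ 1 (mod 13).
    Then x = 1 + 11·1 = 12, valid modulo lcm(11, 13) = 143: x ≡ 12 (mod 143).
  Combine with x ≡ 1 (mod 3): since gcd(143, 3) = 1, we get a unique residue mod 429.
    Write x = 12 + 143·t and substitute into x ≡ 1 (mod 3): 143·t ≡ 1 − 12 = -11 (mod 3).
    Reduce coefficients mod 3: 2·t ≡ 1 (mod 3).
    The inverse of 2 mod 3 is 2 (since 2·2 = 4 = 1·3 + 1), so t ≡ 2·1 = 2 ≡ 2 (mod 3).
    Then x = 12 + 143·2 = 298, valid modulo lcm(143, 3) = 429: x ≡ 298 (mod 429).
Verify: 298 mod 11 = 1 ✓, 298 mod 13 = 12 ✓, 298 mod 3 = 1 ✓.

x ≡ 298 (mod 429).


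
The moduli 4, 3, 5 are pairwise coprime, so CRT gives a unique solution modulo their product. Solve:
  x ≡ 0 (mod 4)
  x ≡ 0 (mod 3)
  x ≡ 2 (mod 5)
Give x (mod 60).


Moduli 4, 3, 5 are pairwise coprime; by CRT there is a unique solution modulo M = 4 · 3 · 5 = 60.
Solve pairwise, accumulating the modulus:
  Start with x ≡ 0 (mod 4).
  Combine with x ≡ 0 (mod 3): since gcd(4, 3) = 1, we get a unique residue mod 12.
    Write x = 0 + 4·t and substitute into x ≡ 0 (mod 3): 4·t ≡ 0 − 0 = 0 (mod 3).
    Reduce coefficients mod 3: 1·t ≡ 0 (mod 3).
    So t ≡ 0 (mod 3).
    Then x = 0 + 4·0 = 0, valid modulo lcm(4, 3) = 12: x ≡ 0 (mod 12).
  Combine with x ≡ 2 (mod 5): since gcd(12, 5) = 1, we get a unique residue mod 60.
    Write x = 0 + 12·t and substitute into x ≡ 2 (mod 5): 12·t ≡ 2 − 0 = 2 (mod 5).
    Reduce coefficients mod 5: 2·t ≡ 2 (mod 5).
    The inverse of 2 mod 5 is 3 (since 2·3 = 6 = 1·5 + 1), so t ≡ 3·2 = 6 ≡ 1 (mod 5).
    Then x = 0 + 12·1 = 12, valid modulo lcm(12, 5) = 60: x ≡ 12 (mod 60).
Verify: 12 mod 4 = 0 ✓, 12 mod 3 = 0 ✓, 12 mod 5 = 2 ✓.

x ≡ 12 (mod 60).


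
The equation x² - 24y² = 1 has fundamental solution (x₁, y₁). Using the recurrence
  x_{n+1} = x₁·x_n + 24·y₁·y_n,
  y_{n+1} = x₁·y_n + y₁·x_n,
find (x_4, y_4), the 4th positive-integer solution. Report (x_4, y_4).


Step 1: Find the fundamental solution (x₁, y₁) of x² - 24y² = 1.
  Expand √24 as a continued fraction. a₀ = ⌊√24⌋ = 4; iterate m_{k+1} = d_k·a_k − m_k, d_{k+1} = (24 − m_{k+1}²)/d_k, a_{k+1} = ⌊(a₀ + m_{k+1})/d_{k+1}⌋ (starting m₀ = 0, d₀ = 1), with convergents p_k = a_k·p_{k-1} + p_{k-2}, q_k = a_k·q_{k-1} + q_{k-2} (p₋₁ = 1, q₋₁ = 0):
  k = 0: a₀ = 4; p₀/q₀ = 4/1; p₀² − 24·q₀² = 16 − 24 = -8.
  k = 1: m = 4, d = 8, a = ⌊(4 + 4)/8⌋ = 1; p/q = (1·4 + 1)/(1·1 + 0) = 5/1; p² − 24·q² = 25 − 24 = 1.
  The first convergent with p² − 24·q² = 1 gives the fundamental solution (x₁, y₁) = (5, 1).
Step 2: Apply the recurrence (x_{n+1}, y_{n+1}) = (x₁x_n + 24y₁y_n, x₁y_n + y₁x_n) repeatedly.
  From (x_1, y_1) = (5, 1): x_2 = 5·5 + 24·1·1 = 49; y_2 = 5·1 + 1·5 = 10.
  From (x_2, y_2) = (49, 10): x_3 = 5·49 + 24·1·10 = 485; y_3 = 5·10 + 1·49 = 99.
  From (x_3, y_3) = (485, 99): x_4 = 5·485 + 24·1·99 = 4801; y_4 = 5·99 + 1·485 = 980.
Step 3: Verify x_4² - 24·y_4² = 23049601 - 23049600 = 1 (should be 1). ✓

(x_1, y_1) = (5, 1); (x_4, y_4) = (4801, 980).


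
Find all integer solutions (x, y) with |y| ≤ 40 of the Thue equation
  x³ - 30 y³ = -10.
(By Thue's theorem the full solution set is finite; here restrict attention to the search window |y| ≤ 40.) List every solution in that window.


The equation is x³ - 30y³ = -10. For fixed y, x³ = 30·y³ − 10, so a solution requires the RHS to be a perfect cube.
Strategy: iterate y from -40 to 40, compute RHS = 30·y³ − 10, and check whether it is a (positive or negative) perfect cube.
Check small values of y:
  y = 0: RHS = -10 is not a perfect cube.
  y = 1: RHS = 20 is not a perfect cube.
  y = -1: RHS = -40 is not a perfect cube.
  y = 2: RHS = 230 is not a perfect cube.
  y = -2: RHS = -250 is not a perfect cube.
  y = 3: RHS = 800 is not a perfect cube.
  y = -3: RHS = -820 is not a perfect cube.
Continuing the search up to |y| = 40 finds no solutions either.
No (x, y) in the scanned range satisfies the equation.

No integer solutions with |y| ≤ 40.


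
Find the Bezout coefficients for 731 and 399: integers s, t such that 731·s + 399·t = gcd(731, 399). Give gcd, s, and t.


Euclidean algorithm on (731, 399) — divide until remainder is 0:
  731 = 1 · 399 + 332
  399 = 1 · 332 + 67
  332 = 4 · 67 + 64
  67 = 1 · 64 + 3
  64 = 21 · 3 + 1
  3 = 3 · 1 + 0
gcd(731, 399) = 1.
Track Bezout coefficients alongside the remainders: start with r₀ = 731 = a·1 + b·0 (s = 1, t = 0) and r₁ = 399 = a·0 + b·1 (s = 0, t = 1); each new remainder r_{k+1} = r_{k-1} − q_k·r_k inherits s_{k+1} = s_{k-1} − q_k·s_k, t_{k+1} = t_{k-1} − q_k·t_k, so r_k = a·s_k + b·t_k at every step:
  q = 1: r = 332, s = 1 − 1·0 = 1, t = 0 − 1·1 = -1  (check: 731·1 + 399·(-1) = 332)
  q = 1: r = 67, s = 0 − 1·1 = -1, t = 1 − 1·(-1) = 2  (check: 731·(-1) + 399·2 = 67)
  q = 4: r = 64, s = 1 − 4·(-1) = 5, t = -1 − 4·2 = -9  (check: 731·5 + 399·(-9) = 64)
  q = 1: r = 3, s = -1 − 1·5 = -6, t = 2 − 1·(-9) = 11  (check: 731·(-6) + 399·11 = 3)
  q = 21: r = 1, s = 5 − 21·(-6) = 131, t = -9 − 21·11 = -240  (check: 731·131 + 399·(-240) = 1)
The row with r = 1 (the gcd) gives the Bezout coefficients s = 131, t = -240.
Result: 731 · (131) + 399 · (-240) = 1.

gcd(731, 399) = 1; s = 131, t = -240 (check: 731·131 + 399·(-240) = 1).


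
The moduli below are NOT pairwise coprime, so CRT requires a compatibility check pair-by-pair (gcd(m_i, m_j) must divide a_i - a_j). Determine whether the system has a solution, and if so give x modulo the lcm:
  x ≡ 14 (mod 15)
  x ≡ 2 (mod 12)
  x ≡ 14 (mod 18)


Moduli 15, 12, 18 are not pairwise coprime, so CRT works modulo lcm(m_i) when all pairwise compatibility conditions hold.
Pairwise compatibility: gcd(m_i, m_j) must divide a_i - a_j for every pair.
Merge one congruence at a time:
  Start: x ≡ 14 (mod 15).
  Combine with x ≡ 2 (mod 12): gcd(15, 12) = 3; 2 - 14 = -12, which IS divisible by 3, so compatible.
    Write x = 14 + 15·t and substitute into x ≡ 2 (mod 12): 15·t ≡ 2 − 14 = -12 (mod 12).
    Divide the congruence (and modulus) by g = 3: 5·t ≡ -4 (mod 4).
    Reduce coefficients mod 4: 1·t ≡ 0 (mod 4).
    So t ≡ 0 (mod 4).
    Then x = 14 + 15·0 = 14, valid modulo lcm(15, 12) = 60: x ≡ 14 (mod 60).
  Combine with x ≡ 14 (mod 18): gcd(60, 18) = 6; 14 - 14 = 0, which IS divisible by 6, so compatible.
    Write x = 14 + 60·t and substitute into x ≡ 14 (mod 18): 60·t ≡ 14 − 14 = 0 (mod 18).
    Divide the congruence (and modulus) by g = 6: 10·t ≡ 0 (mod 3).
    Reduce coefficients mod 3: 1·t ≡ 0 (mod 3).
    So t ≡ 0 (mod 3).
    Then x = 14 + 60·0 = 14, valid modulo lcm(60, 18) = 180: x ≡ 14 (mod 180).
Verify: 14 mod 15 = 14, 14 mod 12 = 2, 14 mod 18 = 14.

x ≡ 14 (mod 180).


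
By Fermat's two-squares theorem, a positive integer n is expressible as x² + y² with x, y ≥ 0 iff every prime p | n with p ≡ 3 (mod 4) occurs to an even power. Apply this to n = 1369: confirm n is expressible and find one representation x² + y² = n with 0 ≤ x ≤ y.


Step 1: Factor n = 1369 = 37^2.
Step 2: Check the mod-4 condition on each prime factor: 37 ≡ 1 (mod 4), exponent 2.
All primes ≡ 3 (mod 4) appear to even exponent (or don't appear), so by the two-squares theorem n IS expressible as a sum of two squares.
Step 3: Build a representation. Here n = 37 · 37 is a product of primes ≡ 1 (mod 4). Each prime p ≡ 1 (mod 4) is itself a sum of two squares; find a² by testing p − a² for a perfect square:
  37: 37 − 1² = 36 = 6² ⇒ 37 = 1² + 6².
  Combine using the Brahmagupta–Fibonacci identity (a² + b²)(c² + d²) = (ac − bd)² + (ad + bc)² = (ac + bd)² + (ad − bc)²:
  37 · 37 = 1369: from (1² + 6²)(1² + 6²), take (1·1 − 6·6, 1·6 + 6·1) = (1 − 36, 6 + 6) = (-35, 12); dropping signs (only squares matter) gives (35, 12); check 35² + 12² = 1225 + 144 = 1369 ✓.
Step 4: Order so x ≤ y and verify: 12² + 35² = 144 + 1225 = 1369 = n. ✓

n = 1369 = 12² + 35² (one valid representation with x ≤ y).


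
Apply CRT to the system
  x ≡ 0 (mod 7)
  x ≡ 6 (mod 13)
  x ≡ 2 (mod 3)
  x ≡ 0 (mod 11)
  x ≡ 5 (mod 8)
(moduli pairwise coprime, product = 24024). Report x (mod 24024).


Product of moduli M = 7 · 13 · 3 · 11 · 8 = 24024.
Merge one congruence at a time:
  Start: x ≡ 0 (mod 7).
  Combine with x ≡ 6 (mod 13); new modulus lcm = 91.
    Write x = 0 + 7·t and substitute into x ≡ 6 (mod 13): 7·t ≡ 6 − 0 = 6 (mod 13).
    The inverse of 7 mod 13 is 2 (since 7·2 = 14 = 1·13 + 1), so t ≡ 2·6 = 12 ≡ 12 (mod 13).
    Then x = 0 + 7·12 = 84, valid modulo lcm(7, 13) = 91: x ≡ 84 (mod 91).
  Combine with x ≡ 2 (mod 3); new modulus lcm = 273.
    Write x = 84 + 91·t and substitute into x ≡ 2 (mod 3): 91·t ≡ 2 − 84 = -82 (mod 3).
    Reduce coefficients mod 3: 1·t ≡ 2 (mod 3).
    So t ≡ 2 (mod 3).
    Then x = 84 + 91·2 = 266, valid modulo lcm(91, 3) = 273: x ≡ 266 (mod 273).
  Combine with x ≡ 0 (mod 11); new modulus lcm = 3003.
    Write x = 266 + 273·t and substitute into x ≡ 0 (mod 11): 273·t ≡ 0 − 266 = -266 (mod 11).
    Reduce coefficients mod 11: 9·t ≡ 9 (mod 11).
    The inverse of 9 mod 11 is 5 (since 9·5 = 45 = 4·11 + 1), so t ≡ 5·9 = 45 ≡ 1 (mod 11).
    Then x = 266 + 273·1 = 539, valid modulo lcm(273, 11) = 3003: x ≡ 539 (mod 3003).
  Combine with x ≡ 5 (mod 8); new modulus lcm = 24024.
    Write x = 539 + 3003·t and substitute into x ≡ 5 (mod 8): 3003·t ≡ 5 − 539 = -534 (mod 8).
    Reduce coefficients mod 8: 3·t ≡ 2 (mod 8).
    The inverse of 3 mod 8 is 3 (since 3·3 = 9 = 1·8 + 1), so t ≡ 3·2 = 6 ≡ 6 (mod 8).
    Then x = 539 + 3003·6 = 18557, valid modulo lcm(3003, 8) = 24024: x ≡ 18557 (mod 24024).
Verify against each original: 18557 mod 7 = 0, 18557 mod 13 = 6, 18557 mod 3 = 2, 18557 mod 11 = 0, 18557 mod 8 = 5.

x ≡ 18557 (mod 24024).


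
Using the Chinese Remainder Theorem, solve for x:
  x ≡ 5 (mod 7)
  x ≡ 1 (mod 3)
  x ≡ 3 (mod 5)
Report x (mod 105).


Moduli 7, 3, 5 are pairwise coprime; by CRT there is a unique solution modulo M = 7 · 3 · 5 = 105.
Solve pairwise, accumulating the modulus:
  Start with x ≡ 5 (mod 7).
  Combine with x ≡ 1 (mod 3): since gcd(7, 3) = 1, we get a unique residue mod 21.
    Write x = 5 + 7·t and substitute into x ≡ 1 (mod 3): 7·t ≡ 1 − 5 = -4 (mod 3).
    Reduce coefficients mod 3: 1·t ≡ 2 (mod 3).
    So t ≡ 2 (mod 3).
    Then x = 5 + 7·2 = 19, valid modulo lcm(7, 3) = 21: x ≡ 19 (mod 21).
  Combine with x ≡ 3 (mod 5): since gcd(21, 5) = 1, we get a unique residue mod 105.
    Write x = 19 + 21·t and substitute into x ≡ 3 (mod 5): 21·t ≡ 3 − 19 = -16 (mod 5).
    Reduce coefficients mod 5: 1·t ≡ 4 (mod 5).
    So t ≡ 4 (mod 5).
    Then x = 19 + 21·4 = 103, valid modulo lcm(21, 5) = 105: x ≡ 103 (mod 105).
Verify: 103 mod 7 = 5 ✓, 103 mod 3 = 1 ✓, 103 mod 5 = 3 ✓.

x ≡ 103 (mod 105).


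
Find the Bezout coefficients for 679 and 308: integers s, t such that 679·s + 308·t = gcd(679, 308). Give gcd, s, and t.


Euclidean algorithm on (679, 308) — divide until remainder is 0:
  679 = 2 · 308 + 63
  308 = 4 · 63 + 56
  63 = 1 · 56 + 7
  56 = 8 · 7 + 0
gcd(679, 308) = 7.
Track Bezout coefficients alongside the remainders: start with r₀ = 679 = a·1 + b·0 (s = 1, t = 0) and r₁ = 308 = a·0 + b·1 (s = 0, t = 1); each new remainder r_{k+1} = r_{k-1} − q_k·r_k inherits s_{k+1} = s_{k-1} − q_k·s_k, t_{k+1} = t_{k-1} − q_k·t_k, so r_k = a·s_k + b·t_k at every step:
  q = 2: r = 63, s = 1 − 2·0 = 1, t = 0 − 2·1 = -2  (check: 679·1 + 308·(-2) = 63)
  q = 4: r = 56, s = 0 − 4·1 = -4, t = 1 − 4·(-2) = 9  (check: 679·(-4) + 308·9 = 56)
  q = 1: r = 7, s = 1 − 1·(-4) = 5, t = -2 − 1·9 = -11  (check: 679·5 + 308·(-11) = 7)
The row with r = 7 (the gcd) gives the Bezout coefficients s = 5, t = -11.
Result: 679 · (5) + 308 · (-11) = 7.

gcd(679, 308) = 7; s = 5, t = -11 (check: 679·5 + 308·(-11) = 7).


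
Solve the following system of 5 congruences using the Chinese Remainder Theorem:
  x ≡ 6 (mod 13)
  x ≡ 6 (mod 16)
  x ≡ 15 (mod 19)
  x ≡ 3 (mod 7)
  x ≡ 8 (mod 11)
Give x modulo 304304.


Product of moduli M = 13 · 16 · 19 · 7 · 11 = 304304.
Merge one congruence at a time:
  Start: x ≡ 6 (mod 13).
  Combine with x ≡ 6 (mod 16); new modulus lcm = 208.
    Write x = 6 + 13·t and substitute into x ≡ 6 (mod 16): 13·t ≡ 6 − 6 = 0 (mod 16).
    The inverse of 13 mod 16 is 5 (since 13·5 = 65 = 4·16 + 1), so t ≡ 5·0 = 0 ≡ 0 (mod 16).
    Then x = 6 + 13·0 = 6, valid modulo lcm(13, 16) = 208: x ≡ 6 (mod 208).
  Combine with x ≡ 15 (mod 19); new modulus lcm = 3952.
    Write x = 6 + 208·t and substitute into x ≡ 15 (mod 19): 208·t ≡ 15 − 6 = 9 (mod 19).
    Reduce coefficients mod 19: 18·t ≡ 9 (mod 19).
    The inverse of 18 mod 19 is 18 (since 18·18 = 324 = 17·19 + 1), so t ≡ 18·9 = 162 ≡ 10 (mod 19).
    Then x = 6 + 208·10 = 2086, valid modulo lcm(208, 19) = 3952: x ≡ 2086 (mod 3952).
  Combine with x ≡ 3 (mod 7); new modulus lcm = 27664.
    Write x = 2086 + 3952·t and substitute into x ≡ 3 (mod 7): 3952·t ≡ 3 − 2086 = -2083 (mod 7).
    Reduce coefficients mod 7: 4·t ≡ 3 (mod 7).
    The inverse of 4 mod 7 is 2 (since 4·2 = 8 = 1·7 + 1), so t ≡ 2·3 = 6 ≡ 6 (mod 7).
    Then x = 2086 + 3952·6 = 25798, valid modulo lcm(3952, 7) = 27664: x ≡ 25798 (mod 27664).
  Combine with x ≡ 8 (mod 11); new modulus lcm = 304304.
    Write x = 25798 + 27664·t and substitute into x ≡ 8 (mod 11): 27664·t ≡ 8 − 25798 = -25790 (mod 11).
    Reduce coefficients mod 11: 10·t ≡ 5 (mod 11).
    The inverse of 10 mod 11 is 10 (since 10·10 = 100 = 9·11 + 1), so t ≡ 10·5 = 50 ≡ 6 (mod 11).
    Then x = 25798 + 27664·6 = 191782, valid modulo lcm(27664, 11) = 304304: x ≡ 191782 (mod 304304).
Verify against each original: 191782 mod 13 = 6, 191782 mod 16 = 6, 191782 mod 19 = 15, 191782 mod 7 = 3, 191782 mod 11 = 8.

x ≡ 191782 (mod 304304).


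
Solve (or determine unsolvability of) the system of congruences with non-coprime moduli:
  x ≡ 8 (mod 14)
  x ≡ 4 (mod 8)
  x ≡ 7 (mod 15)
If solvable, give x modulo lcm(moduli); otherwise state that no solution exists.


Moduli 14, 8, 15 are not pairwise coprime, so CRT works modulo lcm(m_i) when all pairwise compatibility conditions hold.
Pairwise compatibility: gcd(m_i, m_j) must divide a_i - a_j for every pair.
Merge one congruence at a time:
  Start: x ≡ 8 (mod 14).
  Combine with x ≡ 4 (mod 8): gcd(14, 8) = 2; 4 - 8 = -4, which IS divisible by 2, so compatible.
    Write x = 8 + 14·t and substitute into x ≡ 4 (mod 8): 14·t ≡ 4 − 8 = -4 (mod 8).
    Divide the congruence (and modulus) by g = 2: 7·t ≡ -2 (mod 4).
    Reduce coefficients mod 4: 3·t ≡ 2 (mod 4).
    The inverse of 3 mod 4 is 3 (since 3·3 = 9 = 2·4 + 1), so t ≡ 3·2 = 6 ≡ 2 (mod 4).
    Then x = 8 + 14·2 = 36, valid modulo lcm(14, 8) = 56: x ≡ 36 (mod 56).
  Combine with x ≡ 7 (mod 15): gcd(56, 15) = 1; 7 - 36 = -29, which IS divisible by 1, so compatible.
    Write x = 36 + 56·t and substitute into x ≡ 7 (mod 15): 56·t ≡ 7 − 36 = -29 (mod 15).
    Reduce coefficients mod 15: 11·t ≡ 1 (mod 15).
    The inverse of 11 mod 15 is 11 (since 11·11 = 121 = 8·15 + 1), so t ≡ 11·1 = 11 ≡ 11 (mod 15).
    Then x = 36 + 56·11 = 652, valid modulo lcm(56, 15) = 840: x ≡ 652 (mod 840).
Verify: 652 mod 14 = 8, 652 mod 8 = 4, 652 mod 15 = 7.

x ≡ 652 (mod 840).


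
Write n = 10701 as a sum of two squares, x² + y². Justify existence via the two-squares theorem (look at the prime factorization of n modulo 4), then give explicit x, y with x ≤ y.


Step 1: Factor n = 10701 = 3^2 · 29 · 41.
Step 2: Check the mod-4 condition on each prime factor: 3 ≡ 3 (mod 4), exponent 2 (must be even); 29 ≡ 1 (mod 4), exponent 1; 41 ≡ 1 (mod 4), exponent 1.
All primes ≡ 3 (mod 4) appear to even exponent (or don't appear), so by the two-squares theorem n IS expressible as a sum of two squares.
Step 3: Build a representation. Group n = k² · m with k = 3 and m = 29 · 41 = 1189 (a product of primes ≡ 1 (mod 4)); a representation of m scales to one of n via (k·x)² + (k·y)² = k²(x² + y²). Each prime p ≡ 1 (mod 4) is itself a sum of two squares; find a² by testing p − a² for a perfect square:
  29: 29 − 1² = 28, 29 − 2² = 25 = 5² ⇒ 29 = 2² + 5².
  41: 41 − 1² = 40, 41 − 2² = 37, 41 − 3² = 32, 41 − 4² = 25 = 5² ⇒ 41 = 4² + 5².
  Combine using the Brahmagupta–Fibonacci identity (a² + b²)(c² + d²) = (ac − bd)² + (ad + bc)² = (ac + bd)² + (ad − bc)²:
  29 · 41 = 1189: from (2² + 5²)(4² + 5²), take (2·4 − 5·5, 2·5 + 5·4) = (8 − 25, 10 + 20) = (-17, 30); dropping signs (only squares matter) gives (17, 30); check 17² + 30² = 289 + 900 = 1189 ✓.
  Scale by k = 3: (3·17, 3·30) = (51, 90).
Step 4: Order so x ≤ y and verify: 51² + 90² = 2601 + 8100 = 10701 = n. ✓

n = 10701 = 51² + 90² (one valid representation with x ≤ y).


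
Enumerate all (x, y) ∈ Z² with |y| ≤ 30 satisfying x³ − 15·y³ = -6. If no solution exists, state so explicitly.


The equation is x³ - 15y³ = -6. For fixed y, x³ = 15·y³ − 6, so a solution requires the RHS to be a perfect cube.
Strategy: iterate y from -30 to 30, compute RHS = 15·y³ − 6, and check whether it is a (positive or negative) perfect cube.
Check small values of y:
  y = 0: RHS = -6 is not a perfect cube.
  y = 1: RHS = 9 is not a perfect cube.
  y = -1: RHS = -21 is not a perfect cube.
  y = 2: RHS = 114 is not a perfect cube.
  y = -2: RHS = -126 is not a perfect cube.
  y = 3: RHS = 399 is not a perfect cube.
  y = -3: RHS = -411 is not a perfect cube.
Continuing the search up to |y| = 30 finds no solutions either.
No (x, y) in the scanned range satisfies the equation.

No integer solutions with |y| ≤ 30.


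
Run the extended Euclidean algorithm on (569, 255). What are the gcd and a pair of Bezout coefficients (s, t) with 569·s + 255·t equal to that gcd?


Euclidean algorithm on (569, 255) — divide until remainder is 0:
  569 = 2 · 255 + 59
  255 = 4 · 59 + 19
  59 = 3 · 19 + 2
  19 = 9 · 2 + 1
  2 = 2 · 1 + 0
gcd(569, 255) = 1.
Track Bezout coefficients alongside the remainders: start with r₀ = 569 = a·1 + b·0 (s = 1, t = 0) and r₁ = 255 = a·0 + b·1 (s = 0, t = 1); each new remainder r_{k+1} = r_{k-1} − q_k·r_k inherits s_{k+1} = s_{k-1} − q_k·s_k, t_{k+1} = t_{k-1} − q_k·t_k, so r_k = a·s_k + b·t_k at every step:
  q = 2: r = 59, s = 1 − 2·0 = 1, t = 0 − 2·1 = -2  (check: 569·1 + 255·(-2) = 59)
  q = 4: r = 19, s = 0 − 4·1 = -4, t = 1 − 4·(-2) = 9  (check: 569·(-4) + 255·9 = 19)
  q = 3: r = 2, s = 1 − 3·(-4) = 13, t = -2 − 3·9 = -29  (check: 569·13 + 255·(-29) = 2)
  q = 9: r = 1, s = -4 − 9·13 = -121, t = 9 − 9·(-29) = 270  (check: 569·(-121) + 255·270 = 1)
The row with r = 1 (the gcd) gives the Bezout coefficients s = -121, t = 270.
Result: 569 · (-121) + 255 · (270) = 1.

gcd(569, 255) = 1; s = -121, t = 270 (check: 569·(-121) + 255·270 = 1).


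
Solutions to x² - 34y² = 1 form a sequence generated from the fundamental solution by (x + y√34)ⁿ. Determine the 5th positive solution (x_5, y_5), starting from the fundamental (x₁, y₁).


Step 1: Find the fundamental solution (x₁, y₁) of x² - 34y² = 1.
  Expand √34 as a continued fraction. a₀ = ⌊√34⌋ = 5; iterate m_{k+1} = d_k·a_k − m_k, d_{k+1} = (34 − m_{k+1}²)/d_k, a_{k+1} = ⌊(a₀ + m_{k+1})/d_{k+1}⌋ (starting m₀ = 0, d₀ = 1), with convergents p_k = a_k·p_{k-1} + p_{k-2}, q_k = a_k·q_{k-1} + q_{k-2} (p₋₁ = 1, q₋₁ = 0):
  k = 0: a₀ = 5; p₀/q₀ = 5/1; p₀² − 34·q₀² = 25 − 34 = -9.
  k = 1: m = 5, d = 9, a = ⌊(5 + 5)/9⌋ = 1; p/q = (1·5 + 1)/(1·1 + 0) = 6/1; p² − 34·q² = 36 − 34 = 2.
  k = 2: m = 4, d = 2, a = ⌊(5 + 4)/2⌋ = 4; p/q = (4·6 + 5)/(4·1 + 1) = 29/5; p² − 34·q² = 841 − 850 = -9.
  k = 3: m = 4, d = 9, a = ⌊(5 + 4)/9⌋ = 1; p/q = (1·29 + 6)/(1·5 + 1) = 35/6; p² − 34·q² = 1225 − 1224 = 1.
  The first convergent with p² − 34·q² = 1 gives the fundamental solution (x₁, y₁) = (35, 6).
Step 2: Apply the recurrence (x_{n+1}, y_{n+1}) = (x₁x_n + 34y₁y_n, x₁y_n + y₁x_n) repeatedly.
  From (x_1, y_1) = (35, 6): x_2 = 35·35 + 34·6·6 = 2449; y_2 = 35·6 + 6·35 = 420.
  From (x_2, y_2) = (2449, 420): x_3 = 35·2449 + 34·6·420 = 171395; y_3 = 35·420 + 6·2449 = 29394.
  From (x_3, y_3) = (171395, 29394): x_4 = 35·171395 + 34·6·29394 = 11995201; y_4 = 35·29394 + 6·171395 = 2057160.
  From (x_4, y_4) = (11995201, 2057160): x_5 = 35·11995201 + 34·6·2057160 = 839492675; y_5 = 35·2057160 + 6·11995201 = 143971806.
Step 3: Verify x_5² - 34·y_5² = 704747951378655625 - 704747951378655624 = 1 (should be 1). ✓

(x_1, y_1) = (35, 6); (x_5, y_5) = (839492675, 143971806).


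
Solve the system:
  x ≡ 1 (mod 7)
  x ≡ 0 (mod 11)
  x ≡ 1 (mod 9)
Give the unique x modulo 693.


Moduli 7, 11, 9 are pairwise coprime; by CRT there is a unique solution modulo M = 7 · 11 · 9 = 693.
Solve pairwise, accumulating the modulus:
  Start with x ≡ 1 (mod 7).
  Combine with x ≡ 0 (mod 11): since gcd(7, 11) = 1, we get a unique residue mod 77.
    Write x = 1 + 7·t and substitute into x ≡ 0 (mod 11): 7·t ≡ 0 − 1 = -1 (mod 11).
    Reduce coefficients mod 11: 7·t ≡ 10 (mod 11).
    The inverse of 7 mod 11 is 8 (since 7·8 = 56 = 5·11 + 1), so t ≡ 8·10 = 80 ≡ 3 (mod 11).
    Then x = 1 + 7·3 = 22, valid modulo lcm(7, 11) = 77: x ≡ 22 (mod 77).
  Combine with x ≡ 1 (mod 9): since gcd(77, 9) = 1, we get a unique residue mod 693.
    Write x = 22 + 77·t and substitute into x ≡ 1 (mod 9): 77·t ≡ 1 − 22 = -21 (mod 9).
    Reduce coefficients mod 9: 5·t ≡ 6 (mod 9).
    The inverse of 5 mod 9 is 2 (since 5·2 = 10 = 1·9 + 1), so t ≡ 2·6 = 12 ≡ 3 (mod 9).
    Then x = 22 + 77·3 = 253, valid modulo lcm(77, 9) = 693: x ≡ 253 (mod 693).
Verify: 253 mod 7 = 1 ✓, 253 mod 11 = 0 ✓, 253 mod 9 = 1 ✓.

x ≡ 253 (mod 693).


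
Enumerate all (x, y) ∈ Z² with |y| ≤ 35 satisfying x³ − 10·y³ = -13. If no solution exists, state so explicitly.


The equation is x³ - 10y³ = -13. For fixed y, x³ = 10·y³ − 13, so a solution requires the RHS to be a perfect cube.
Strategy: iterate y from -35 to 35, compute RHS = 10·y³ − 13, and check whether it is a (positive or negative) perfect cube.
Check small values of y:
  y = 0: RHS = -13 is not a perfect cube.
  y = 1: RHS = -3 is not a perfect cube.
  y = -1: RHS = -23 is not a perfect cube.
  y = 2: RHS = 67 is not a perfect cube.
  y = -2: RHS = -93 is not a perfect cube.
  y = 3: RHS = 257 is not a perfect cube.
  y = -3: RHS = -283 is not a perfect cube.
Continuing the search up to |y| = 35 finds no solutions either.
No (x, y) in the scanned range satisfies the equation.

No integer solutions with |y| ≤ 35.
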